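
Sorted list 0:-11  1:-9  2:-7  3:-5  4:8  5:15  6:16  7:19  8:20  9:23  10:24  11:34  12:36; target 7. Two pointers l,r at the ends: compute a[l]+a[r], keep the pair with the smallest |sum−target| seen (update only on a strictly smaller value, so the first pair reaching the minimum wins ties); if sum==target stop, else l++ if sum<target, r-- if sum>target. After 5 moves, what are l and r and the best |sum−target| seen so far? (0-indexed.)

[0,12] -11+36=25 d=18 * → r--
[0,11] -11+34=23 d=16 * → r--
[0,10] -11+24=13 d=6 * → r--
[0,9] -11+23=12 d=5 * → r--
[0,8] -11+20=9 d=2 * → r--

l=0, r=7, best |Δ|=2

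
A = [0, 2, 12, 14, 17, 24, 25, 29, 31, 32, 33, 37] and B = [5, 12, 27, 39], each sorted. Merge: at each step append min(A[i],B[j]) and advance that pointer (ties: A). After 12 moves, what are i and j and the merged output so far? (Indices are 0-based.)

[i=0,j=0] A[i]=0<=B[j]=5 take 0 → i++
[i=1,j=0] A[i]=2<=B[j]=5 take 2 → i++
[i=2,j=0] A[i]=12>B[j]=5 take 5 → j++
[i=2,j=1] A[i]=12<=B[j]=12 take 12 → i++
[i=3,j=1] A[i]=14>B[j]=12 take 12 → j++
[i=3,j=2] A[i]=14<=B[j]=27 take 14 → i++
[i=4,j=2] A[i]=17<=B[j]=27 take 17 → i++
[i=5,j=2] A[i]=24<=B[j]=27 take 24 → i++
[i=6,j=2] A[i]=25<=B[j]=27 take 25 → i++
[i=7,j=2] A[i]=29>B[j]=27 take 27 → j++
[i=7,j=3] A[i]=29<=B[j]=39 take 29 → i++
[i=8,j=3] A[i]=31<=B[j]=39 take 31 → i++

i=9, j=3, merged so far=[0, 2, 5, 12, 12, 14, 17, 24, 25, 27, 29, 31]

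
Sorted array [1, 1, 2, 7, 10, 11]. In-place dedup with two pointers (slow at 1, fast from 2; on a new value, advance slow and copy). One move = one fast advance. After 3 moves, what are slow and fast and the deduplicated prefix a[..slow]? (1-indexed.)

(s=1,f=2) a[fast]=1=a[slow] dup → fast++
(s=1,f=3) a[fast]=2≠a[slow]=1 write a[2]=2 → slow++,fast++
(s=2,f=4) a[fast]=7≠a[slow]=2 write a[3]=7 → slow++,fast++

slow=3, fast=5, prefix=[1, 2, 7]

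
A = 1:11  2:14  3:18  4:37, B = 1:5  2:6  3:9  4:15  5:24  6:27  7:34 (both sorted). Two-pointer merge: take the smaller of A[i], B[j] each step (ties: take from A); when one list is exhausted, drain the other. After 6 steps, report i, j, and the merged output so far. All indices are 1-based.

i=3, j=5, merged so far=[5, 6, 9, 11, 14, 15]

i=1 j=1: A[i]=11>B[j]=5 take 5, j++
i=1 j=2: A[i]=11>B[j]=6 take 6, j++
i=1 j=3: A[i]=11>B[j]=9 take 9, j++
i=1 j=4: A[i]=11<=B[j]=15 take 11, i++
i=2 j=4: A[i]=14<=B[j]=15 take 14, i++
i=3 j=4: A[i]=18>B[j]=15 take 15, j++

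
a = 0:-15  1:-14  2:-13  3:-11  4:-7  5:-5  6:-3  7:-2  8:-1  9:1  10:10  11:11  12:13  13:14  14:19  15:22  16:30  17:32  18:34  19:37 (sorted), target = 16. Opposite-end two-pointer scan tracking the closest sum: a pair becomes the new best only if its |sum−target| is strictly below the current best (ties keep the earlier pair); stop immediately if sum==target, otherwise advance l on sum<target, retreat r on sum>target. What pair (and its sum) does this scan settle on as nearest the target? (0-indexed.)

l=0 r=19: -15+37=22 d=6 *, r--
l=0 r=18: -15+34=19 d=3 *, r--
l=0 r=17: -15+32=17 d=1 *, r--
l=0 r=16: -15+30=15 d=1, l++
l=1 r=16: -14+30=16 d=0 *, stop

pair (-14, 30) with sum 16 (|Δ|=0)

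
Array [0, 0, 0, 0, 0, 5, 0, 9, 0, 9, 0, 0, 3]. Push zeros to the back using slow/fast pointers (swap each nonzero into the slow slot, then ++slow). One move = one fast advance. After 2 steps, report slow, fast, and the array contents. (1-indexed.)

slow=1, fast=3, a=[0, 0, 0, 0, 0, 5, 0, 9, 0, 9, 0, 0, 3]

slow=1 fast=1: a[fast]=0, fast++
slow=1 fast=2: a[fast]=0, fast++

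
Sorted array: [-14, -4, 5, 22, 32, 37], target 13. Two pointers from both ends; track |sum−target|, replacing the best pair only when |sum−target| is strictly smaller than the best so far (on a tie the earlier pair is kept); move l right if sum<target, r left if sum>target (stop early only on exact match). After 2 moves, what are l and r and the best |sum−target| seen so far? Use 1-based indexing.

l=1 r=6: -14+37=23 d=10 *, r--
l=1 r=5: -14+32=18 d=5 *, r--

l=1, r=4, best |Δ|=5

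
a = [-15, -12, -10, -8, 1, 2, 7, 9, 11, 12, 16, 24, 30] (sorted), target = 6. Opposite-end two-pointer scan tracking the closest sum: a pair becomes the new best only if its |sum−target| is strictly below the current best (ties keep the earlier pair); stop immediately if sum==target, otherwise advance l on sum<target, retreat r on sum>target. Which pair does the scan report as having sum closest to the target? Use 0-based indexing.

l=0 r=12: -15+30=15 d=9 *, r--
l=0 r=11: -15+24=9 d=3 *, r--
l=0 r=10: -15+16=1 d=5, l++
l=1 r=10: -12+16=4 d=2 *, l++
l=2 r=10: -10+16=6 d=0 *, stop

pair (-10, 16) with sum 6 (|Δ|=0)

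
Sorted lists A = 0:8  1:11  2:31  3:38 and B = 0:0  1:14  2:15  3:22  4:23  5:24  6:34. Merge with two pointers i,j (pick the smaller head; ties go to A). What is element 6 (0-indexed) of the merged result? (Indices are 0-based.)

i=0 j=0: A[i]=8>B[j]=0 take 0, j++
i=0 j=1: A[i]=8<=B[j]=14 take 8, i++
i=1 j=1: A[i]=11<=B[j]=14 take 11, i++
i=2 j=1: A[i]=31>B[j]=14 take 14, j++
i=2 j=2: A[i]=31>B[j]=15 take 15, j++
i=2 j=3: A[i]=31>B[j]=22 take 22, j++
i=2 j=4: A[i]=31>B[j]=23 take 23, j++
i=2 j=5: A[i]=31>B[j]=24 take 24, j++
i=2 j=6: A[i]=31<=B[j]=34 take 31, i++
i=3 j=6: A[i]=38>B[j]=34 take 34, j++
i=3 j=7: B done, take A[i]=38, i++

merged[6] = 23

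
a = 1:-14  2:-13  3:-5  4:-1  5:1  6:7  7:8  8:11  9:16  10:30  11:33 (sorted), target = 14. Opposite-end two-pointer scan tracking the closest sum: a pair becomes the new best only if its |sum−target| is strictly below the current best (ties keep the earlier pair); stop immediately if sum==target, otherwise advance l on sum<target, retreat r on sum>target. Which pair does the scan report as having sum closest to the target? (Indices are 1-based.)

[1,11] -14+33=19 d=5 * → r--
[1,10] -14+30=16 d=2 * → r--
[1,9] -14+16=2 d=12 → l++
[2,9] -13+16=3 d=11 → l++
[3,9] -5+16=11 d=3 → l++
[4,9] -1+16=15 d=1 * → r--
[4,8] -1+11=10 d=4 → l++
[5,8] 1+11=12 d=2 → l++
[6,8] 7+11=18 d=4 → r--
[6,7] 7+8=15 d=1 → r--

pair (-1, 16) with sum 15 (|Δ|=1)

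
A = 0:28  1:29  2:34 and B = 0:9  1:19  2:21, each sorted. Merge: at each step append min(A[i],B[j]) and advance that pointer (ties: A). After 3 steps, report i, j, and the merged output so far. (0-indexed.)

[i=0,j=0] A[i]=28>B[j]=9 take 9 → j++
[i=0,j=1] A[i]=28>B[j]=19 take 19 → j++
[i=0,j=2] A[i]=28>B[j]=21 take 21 → j++

i=0, j=3, merged so far=[9, 19, 21]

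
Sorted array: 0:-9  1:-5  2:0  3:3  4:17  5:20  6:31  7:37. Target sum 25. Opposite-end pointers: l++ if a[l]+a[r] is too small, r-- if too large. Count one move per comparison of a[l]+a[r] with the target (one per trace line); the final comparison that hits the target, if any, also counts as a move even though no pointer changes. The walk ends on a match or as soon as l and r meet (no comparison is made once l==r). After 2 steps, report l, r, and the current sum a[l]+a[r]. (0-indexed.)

l=1, r=6, sum=26

[0,7] -9+37=28 >25 → r--
[0,6] -9+31=22 <25 → l++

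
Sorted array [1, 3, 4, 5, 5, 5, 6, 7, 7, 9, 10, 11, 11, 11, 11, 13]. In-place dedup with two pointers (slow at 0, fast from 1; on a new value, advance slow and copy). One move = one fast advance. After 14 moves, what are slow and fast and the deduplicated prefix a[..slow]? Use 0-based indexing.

(s=0,f=1) a[fast]=3≠a[slow]=1 write a[1]=3 → slow++,fast++
(s=1,f=2) a[fast]=4≠a[slow]=3 write a[2]=4 → slow++,fast++
(s=2,f=3) a[fast]=5≠a[slow]=4 write a[3]=5 → slow++,fast++
(s=3,f=4) a[fast]=5=a[slow] dup → fast++
(s=3,f=5) a[fast]=5=a[slow] dup → fast++
(s=3,f=6) a[fast]=6≠a[slow]=5 write a[4]=6 → slow++,fast++
(s=4,f=7) a[fast]=7≠a[slow]=6 write a[5]=7 → slow++,fast++
(s=5,f=8) a[fast]=7=a[slow] dup → fast++
(s=5,f=9) a[fast]=9≠a[slow]=7 write a[6]=9 → slow++,fast++
(s=6,f=10) a[fast]=10≠a[slow]=9 write a[7]=10 → slow++,fast++
(s=7,f=11) a[fast]=11≠a[slow]=10 write a[8]=11 → slow++,fast++
(s=8,f=12) a[fast]=11=a[slow] dup → fast++
(s=8,f=13) a[fast]=11=a[slow] dup → fast++
(s=8,f=14) a[fast]=11=a[slow] dup → fast++

slow=8, fast=15, prefix=[1, 3, 4, 5, 6, 7, 9, 10, 11]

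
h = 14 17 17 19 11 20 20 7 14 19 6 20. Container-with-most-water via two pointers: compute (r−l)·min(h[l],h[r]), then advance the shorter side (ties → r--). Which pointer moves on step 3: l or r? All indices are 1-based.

l

l=1 r=12: min(14,20)*11=154 best=154 *, l++
l=2 r=12: min(17,20)*10=170 best=170 *, l++
l=3 r=12: min(17,20)*9=153 best=170, l++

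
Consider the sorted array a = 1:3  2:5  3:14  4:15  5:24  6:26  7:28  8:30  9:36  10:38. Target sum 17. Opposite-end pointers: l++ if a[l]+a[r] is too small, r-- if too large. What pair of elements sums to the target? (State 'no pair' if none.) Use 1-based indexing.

(3, 14)

[1,10] 3+38=41 >17 → r--
[1,9] 3+36=39 >17 → r--
[1,8] 3+30=33 >17 → r--
[1,7] 3+28=31 >17 → r--
[1,6] 3+26=29 >17 → r--
[1,5] 3+24=27 >17 → r--
[1,4] 3+15=18 >17 → r--
[1,3] 3+14=17 → found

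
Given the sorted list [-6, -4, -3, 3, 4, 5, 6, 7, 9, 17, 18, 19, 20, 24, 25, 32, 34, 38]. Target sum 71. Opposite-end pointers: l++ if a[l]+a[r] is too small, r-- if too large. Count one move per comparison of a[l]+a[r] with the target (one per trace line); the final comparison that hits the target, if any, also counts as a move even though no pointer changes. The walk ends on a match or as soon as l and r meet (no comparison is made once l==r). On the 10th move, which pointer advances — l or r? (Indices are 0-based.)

l

[0,17] -6+38=32 <71 → l++
[1,17] -4+38=34 <71 → l++
[2,17] -3+38=35 <71 → l++
[3,17] 3+38=41 <71 → l++
[4,17] 4+38=42 <71 → l++
[5,17] 5+38=43 <71 → l++
[6,17] 6+38=44 <71 → l++
[7,17] 7+38=45 <71 → l++
[8,17] 9+38=47 <71 → l++
[9,17] 17+38=55 <71 → l++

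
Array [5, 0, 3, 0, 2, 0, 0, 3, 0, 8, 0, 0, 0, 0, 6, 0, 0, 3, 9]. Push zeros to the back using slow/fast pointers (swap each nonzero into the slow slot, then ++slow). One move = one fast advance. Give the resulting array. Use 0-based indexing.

(s=0,f=0) a[fast]=5≠0 swap→a[0]=5 → slow++,fast++
(s=1,f=1) a[fast]=0 → fast++
(s=1,f=2) a[fast]=3≠0 swap→a[1]=3 → slow++,fast++
(s=2,f=3) a[fast]=0 → fast++
(s=2,f=4) a[fast]=2≠0 swap→a[2]=2 → slow++,fast++
(s=3,f=5) a[fast]=0 → fast++
(s=3,f=6) a[fast]=0 → fast++
(s=3,f=7) a[fast]=3≠0 swap→a[3]=3 → slow++,fast++
(s=4,f=8) a[fast]=0 → fast++
(s=4,f=9) a[fast]=8≠0 swap→a[4]=8 → slow++,fast++
(s=5,f=10) a[fast]=0 → fast++
(s=5,f=11) a[fast]=0 → fast++
(s=5,f=12) a[fast]=0 → fast++
(s=5,f=13) a[fast]=0 → fast++
(s=5,f=14) a[fast]=6≠0 swap→a[5]=6 → slow++,fast++
(s=6,f=15) a[fast]=0 → fast++
(s=6,f=16) a[fast]=0 → fast++
(s=6,f=17) a[fast]=3≠0 swap→a[6]=3 → slow++,fast++
(s=7,f=18) a[fast]=9≠0 swap→a[7]=9 → slow++,fast++

[5, 3, 2, 3, 8, 6, 3, 9, 0, 0, 0, 0, 0, 0, 0, 0, 0, 0, 0]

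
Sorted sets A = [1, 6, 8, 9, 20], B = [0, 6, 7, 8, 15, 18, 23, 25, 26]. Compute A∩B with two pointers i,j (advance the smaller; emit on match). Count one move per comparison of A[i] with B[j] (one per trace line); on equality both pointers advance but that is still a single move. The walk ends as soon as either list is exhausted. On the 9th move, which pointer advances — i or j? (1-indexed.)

i

i=1 j=1: 1>0, j++
i=1 j=2: 1<6, i++
i=2 j=2: 6==6 emit, i++,j++
i=3 j=3: 8>7, j++
i=3 j=4: 8==8 emit, i++,j++
i=4 j=5: 9<15, i++
i=5 j=5: 20>15, j++
i=5 j=6: 20>18, j++
i=5 j=7: 20<23, i++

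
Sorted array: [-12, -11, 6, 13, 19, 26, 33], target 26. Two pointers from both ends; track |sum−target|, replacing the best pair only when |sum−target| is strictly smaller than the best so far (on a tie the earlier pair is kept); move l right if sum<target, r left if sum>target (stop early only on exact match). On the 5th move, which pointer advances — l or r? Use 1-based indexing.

[1,7] -12+33=21 d=5 * → l++
[2,7] -11+33=22 d=4 * → l++
[3,7] 6+33=39 d=13 → r--
[3,6] 6+26=32 d=6 → r--
[3,5] 6+19=25 d=1 * → l++

l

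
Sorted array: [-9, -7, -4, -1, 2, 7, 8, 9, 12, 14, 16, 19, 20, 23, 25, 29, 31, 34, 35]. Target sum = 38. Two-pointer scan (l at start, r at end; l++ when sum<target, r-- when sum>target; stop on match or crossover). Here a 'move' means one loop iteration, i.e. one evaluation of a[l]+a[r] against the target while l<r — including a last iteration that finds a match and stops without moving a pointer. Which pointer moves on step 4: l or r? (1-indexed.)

[1,19] -9+35=26 <38 → l++
[2,19] -7+35=28 <38 → l++
[3,19] -4+35=31 <38 → l++
[4,19] -1+35=34 <38 → l++

l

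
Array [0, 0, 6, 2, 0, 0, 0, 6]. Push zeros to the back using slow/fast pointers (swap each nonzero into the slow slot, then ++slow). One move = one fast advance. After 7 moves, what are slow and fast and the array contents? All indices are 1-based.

(s=1,f=1) a[fast]=0 → fast++
(s=1,f=2) a[fast]=0 → fast++
(s=1,f=3) a[fast]=6≠0 swap→a[1]=6 → slow++,fast++
(s=2,f=4) a[fast]=2≠0 swap→a[2]=2 → slow++,fast++
(s=3,f=5) a[fast]=0 → fast++
(s=3,f=6) a[fast]=0 → fast++
(s=3,f=7) a[fast]=0 → fast++

slow=3, fast=8, a=[6, 2, 0, 0, 0, 0, 0, 6]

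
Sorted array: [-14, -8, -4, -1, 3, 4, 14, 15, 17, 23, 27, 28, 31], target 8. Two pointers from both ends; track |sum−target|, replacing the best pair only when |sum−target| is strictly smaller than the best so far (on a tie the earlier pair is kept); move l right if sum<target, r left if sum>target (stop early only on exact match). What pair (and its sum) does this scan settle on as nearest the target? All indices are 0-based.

pair (-14, 23) with sum 9 (|Δ|=1)

[0,12] -14+31=17 d=9 * → r--
[0,11] -14+28=14 d=6 * → r--
[0,10] -14+27=13 d=5 * → r--
[0,9] -14+23=9 d=1 * → r--
[0,8] -14+17=3 d=5 → l++
[1,8] -8+17=9 d=1 → r--
[1,7] -8+15=7 d=1 → l++
[2,7] -4+15=11 d=3 → r--
[2,6] -4+14=10 d=2 → r--
[2,5] -4+4=0 d=8 → l++
[3,5] -1+4=3 d=5 → l++
[4,5] 3+4=7 d=1 → l++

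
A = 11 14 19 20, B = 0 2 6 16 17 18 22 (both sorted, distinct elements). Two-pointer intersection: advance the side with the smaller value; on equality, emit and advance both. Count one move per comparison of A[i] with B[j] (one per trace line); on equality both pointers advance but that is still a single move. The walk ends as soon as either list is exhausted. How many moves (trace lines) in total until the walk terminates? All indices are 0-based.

10 moves

i=0 j=0: 11>0, j++
i=0 j=1: 11>2, j++
i=0 j=2: 11>6, j++
i=0 j=3: 11<16, i++
i=1 j=3: 14<16, i++
i=2 j=3: 19>16, j++
i=2 j=4: 19>17, j++
i=2 j=5: 19>18, j++
i=2 j=6: 19<22, i++
i=3 j=6: 20<22, i++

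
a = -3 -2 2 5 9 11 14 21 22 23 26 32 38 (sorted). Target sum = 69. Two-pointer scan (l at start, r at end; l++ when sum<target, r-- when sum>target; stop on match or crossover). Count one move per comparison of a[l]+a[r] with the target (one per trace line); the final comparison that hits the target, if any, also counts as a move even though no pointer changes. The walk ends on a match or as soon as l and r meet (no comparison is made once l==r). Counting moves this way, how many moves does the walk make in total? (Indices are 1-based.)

12 moves

[1,13] -3+38=35 <69 → l++
[2,13] -2+38=36 <69 → l++
[3,13] 2+38=40 <69 → l++
[4,13] 5+38=43 <69 → l++
[5,13] 9+38=47 <69 → l++
[6,13] 11+38=49 <69 → l++
[7,13] 14+38=52 <69 → l++
[8,13] 21+38=59 <69 → l++
[9,13] 22+38=60 <69 → l++
[10,13] 23+38=61 <69 → l++
[11,13] 26+38=64 <69 → l++
[12,13] 32+38=70 >69 → r--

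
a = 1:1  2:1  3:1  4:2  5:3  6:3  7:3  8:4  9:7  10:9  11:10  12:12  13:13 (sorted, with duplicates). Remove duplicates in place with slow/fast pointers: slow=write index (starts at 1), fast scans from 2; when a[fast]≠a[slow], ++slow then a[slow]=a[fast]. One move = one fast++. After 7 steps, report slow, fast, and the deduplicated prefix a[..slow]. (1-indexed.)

slow=4, fast=9, prefix=[1, 2, 3, 4]

(s=1,f=2) a[fast]=1=a[slow] dup → fast++
(s=1,f=3) a[fast]=1=a[slow] dup → fast++
(s=1,f=4) a[fast]=2≠a[slow]=1 write a[2]=2 → slow++,fast++
(s=2,f=5) a[fast]=3≠a[slow]=2 write a[3]=3 → slow++,fast++
(s=3,f=6) a[fast]=3=a[slow] dup → fast++
(s=3,f=7) a[fast]=3=a[slow] dup → fast++
(s=3,f=8) a[fast]=4≠a[slow]=3 write a[4]=4 → slow++,fast++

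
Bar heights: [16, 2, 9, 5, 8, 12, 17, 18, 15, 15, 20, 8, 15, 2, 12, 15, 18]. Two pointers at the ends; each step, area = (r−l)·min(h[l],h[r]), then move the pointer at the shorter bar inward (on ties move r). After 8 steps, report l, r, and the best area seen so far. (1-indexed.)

l=8, r=16, best area=256

l=1 r=17: min(16,18)*16=256 best=256 *, l++
l=2 r=17: min(2,18)*15=30 best=256, l++
l=3 r=17: min(9,18)*14=126 best=256, l++
l=4 r=17: min(5,18)*13=65 best=256, l++
l=5 r=17: min(8,18)*12=96 best=256, l++
l=6 r=17: min(12,18)*11=132 best=256, l++
l=7 r=17: min(17,18)*10=170 best=256, l++
l=8 r=17: min(18,18)*9=162 best=256, r--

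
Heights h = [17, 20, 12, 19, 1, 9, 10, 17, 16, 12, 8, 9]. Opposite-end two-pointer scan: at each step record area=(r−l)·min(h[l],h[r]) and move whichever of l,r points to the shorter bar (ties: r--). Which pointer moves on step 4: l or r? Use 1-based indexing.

r

[1,12] min(17,9)*11=99 best=99 * → r--
[1,11] min(17,8)*10=80 best=99 → r--
[1,10] min(17,12)*9=108 best=108 * → r--
[1,9] min(17,16)*8=128 best=128 * → r--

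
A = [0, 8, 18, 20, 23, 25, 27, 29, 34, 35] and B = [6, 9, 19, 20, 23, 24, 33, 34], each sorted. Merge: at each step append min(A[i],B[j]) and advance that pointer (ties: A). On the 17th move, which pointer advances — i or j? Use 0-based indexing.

i=0 j=0: A[i]=0<=B[j]=6 take 0, i++
i=1 j=0: A[i]=8>B[j]=6 take 6, j++
i=1 j=1: A[i]=8<=B[j]=9 take 8, i++
i=2 j=1: A[i]=18>B[j]=9 take 9, j++
i=2 j=2: A[i]=18<=B[j]=19 take 18, i++
i=3 j=2: A[i]=20>B[j]=19 take 19, j++
i=3 j=3: A[i]=20<=B[j]=20 take 20, i++
i=4 j=3: A[i]=23>B[j]=20 take 20, j++
i=4 j=4: A[i]=23<=B[j]=23 take 23, i++
i=5 j=4: A[i]=25>B[j]=23 take 23, j++
i=5 j=5: A[i]=25>B[j]=24 take 24, j++
i=5 j=6: A[i]=25<=B[j]=33 take 25, i++
i=6 j=6: A[i]=27<=B[j]=33 take 27, i++
i=7 j=6: A[i]=29<=B[j]=33 take 29, i++
i=8 j=6: A[i]=34>B[j]=33 take 33, j++
i=8 j=7: A[i]=34<=B[j]=34 take 34, i++
i=9 j=7: A[i]=35>B[j]=34 take 34, j++

j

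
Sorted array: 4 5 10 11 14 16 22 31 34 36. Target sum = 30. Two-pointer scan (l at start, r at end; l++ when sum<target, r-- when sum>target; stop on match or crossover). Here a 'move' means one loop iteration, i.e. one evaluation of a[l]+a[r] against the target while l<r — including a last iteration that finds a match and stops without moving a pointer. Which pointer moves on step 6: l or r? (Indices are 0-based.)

r

[0,9] 4+36=40 >30 → r--
[0,8] 4+34=38 >30 → r--
[0,7] 4+31=35 >30 → r--
[0,6] 4+22=26 <30 → l++
[1,6] 5+22=27 <30 → l++
[2,6] 10+22=32 >30 → r--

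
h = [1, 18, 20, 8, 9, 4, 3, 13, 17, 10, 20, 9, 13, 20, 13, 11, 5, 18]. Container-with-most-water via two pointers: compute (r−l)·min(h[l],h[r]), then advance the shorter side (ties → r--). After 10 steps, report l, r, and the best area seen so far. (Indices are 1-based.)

[1,18] min(1,18)*17=17 best=17 * → l++
[2,18] min(18,18)*16=288 best=288 * → r--
[2,17] min(18,5)*15=75 best=288 → r--
[2,16] min(18,11)*14=154 best=288 → r--
[2,15] min(18,13)*13=169 best=288 → r--
[2,14] min(18,20)*12=216 best=288 → l++
[3,14] min(20,20)*11=220 best=288 → r--
[3,13] min(20,13)*10=130 best=288 → r--
[3,12] min(20,9)*9=81 best=288 → r--
[3,11] min(20,20)*8=160 best=288 → r--

l=3, r=10, best area=288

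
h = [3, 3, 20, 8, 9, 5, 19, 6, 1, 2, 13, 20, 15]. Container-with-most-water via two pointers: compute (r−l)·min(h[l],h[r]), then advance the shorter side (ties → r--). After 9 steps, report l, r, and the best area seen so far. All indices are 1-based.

l=3, r=6, best area=180

l=1 r=13: min(3,15)*12=36 best=36 *, l++
l=2 r=13: min(3,15)*11=33 best=36, l++
l=3 r=13: min(20,15)*10=150 best=150 *, r--
l=3 r=12: min(20,20)*9=180 best=180 *, r--
l=3 r=11: min(20,13)*8=104 best=180, r--
l=3 r=10: min(20,2)*7=14 best=180, r--
l=3 r=9: min(20,1)*6=6 best=180, r--
l=3 r=8: min(20,6)*5=30 best=180, r--
l=3 r=7: min(20,19)*4=76 best=180, r--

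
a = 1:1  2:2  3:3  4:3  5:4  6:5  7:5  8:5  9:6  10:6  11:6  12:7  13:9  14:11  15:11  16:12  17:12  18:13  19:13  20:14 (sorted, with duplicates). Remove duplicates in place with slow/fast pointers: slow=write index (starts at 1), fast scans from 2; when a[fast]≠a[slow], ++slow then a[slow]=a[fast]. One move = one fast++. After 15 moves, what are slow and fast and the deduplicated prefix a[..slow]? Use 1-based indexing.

(s=1,f=2) a[fast]=2≠a[slow]=1 write a[2]=2 → slow++,fast++
(s=2,f=3) a[fast]=3≠a[slow]=2 write a[3]=3 → slow++,fast++
(s=3,f=4) a[fast]=3=a[slow] dup → fast++
(s=3,f=5) a[fast]=4≠a[slow]=3 write a[4]=4 → slow++,fast++
(s=4,f=6) a[fast]=5≠a[slow]=4 write a[5]=5 → slow++,fast++
(s=5,f=7) a[fast]=5=a[slow] dup → fast++
(s=5,f=8) a[fast]=5=a[slow] dup → fast++
(s=5,f=9) a[fast]=6≠a[slow]=5 write a[6]=6 → slow++,fast++
(s=6,f=10) a[fast]=6=a[slow] dup → fast++
(s=6,f=11) a[fast]=6=a[slow] dup → fast++
(s=6,f=12) a[fast]=7≠a[slow]=6 write a[7]=7 → slow++,fast++
(s=7,f=13) a[fast]=9≠a[slow]=7 write a[8]=9 → slow++,fast++
(s=8,f=14) a[fast]=11≠a[slow]=9 write a[9]=11 → slow++,fast++
(s=9,f=15) a[fast]=11=a[slow] dup → fast++
(s=9,f=16) a[fast]=12≠a[slow]=11 write a[10]=12 → slow++,fast++

slow=10, fast=17, prefix=[1, 2, 3, 4, 5, 6, 7, 9, 11, 12]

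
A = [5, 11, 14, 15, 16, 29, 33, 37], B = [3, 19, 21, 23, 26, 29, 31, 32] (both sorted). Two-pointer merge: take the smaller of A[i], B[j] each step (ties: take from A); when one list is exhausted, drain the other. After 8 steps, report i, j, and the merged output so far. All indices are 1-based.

i=1 j=1: A[i]=5>B[j]=3 take 3, j++
i=1 j=2: A[i]=5<=B[j]=19 take 5, i++
i=2 j=2: A[i]=11<=B[j]=19 take 11, i++
i=3 j=2: A[i]=14<=B[j]=19 take 14, i++
i=4 j=2: A[i]=15<=B[j]=19 take 15, i++
i=5 j=2: A[i]=16<=B[j]=19 take 16, i++
i=6 j=2: A[i]=29>B[j]=19 take 19, j++
i=6 j=3: A[i]=29>B[j]=21 take 21, j++

i=6, j=4, merged so far=[3, 5, 11, 14, 15, 16, 19, 21]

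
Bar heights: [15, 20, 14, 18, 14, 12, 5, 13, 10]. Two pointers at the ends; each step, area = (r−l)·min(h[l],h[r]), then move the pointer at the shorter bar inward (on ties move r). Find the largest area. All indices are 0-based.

l=0 r=8: min(15,10)*8=80 best=80 *, r--
l=0 r=7: min(15,13)*7=91 best=91 *, r--
l=0 r=6: min(15,5)*6=30 best=91, r--
l=0 r=5: min(15,12)*5=60 best=91, r--
l=0 r=4: min(15,14)*4=56 best=91, r--
l=0 r=3: min(15,18)*3=45 best=91, l++
l=1 r=3: min(20,18)*2=36 best=91, r--
l=1 r=2: min(20,14)*1=14 best=91, r--

max area = 91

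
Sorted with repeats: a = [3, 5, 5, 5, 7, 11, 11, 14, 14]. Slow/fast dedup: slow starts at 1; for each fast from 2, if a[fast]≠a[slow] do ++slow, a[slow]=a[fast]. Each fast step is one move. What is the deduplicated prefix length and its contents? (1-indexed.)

(s=1,f=2) a[fast]=5≠a[slow]=3 write a[2]=5 → slow++,fast++
(s=2,f=3) a[fast]=5=a[slow] dup → fast++
(s=2,f=4) a[fast]=5=a[slow] dup → fast++
(s=2,f=5) a[fast]=7≠a[slow]=5 write a[3]=7 → slow++,fast++
(s=3,f=6) a[fast]=11≠a[slow]=7 write a[4]=11 → slow++,fast++
(s=4,f=7) a[fast]=11=a[slow] dup → fast++
(s=4,f=8) a[fast]=14≠a[slow]=11 write a[5]=14 → slow++,fast++
(s=5,f=9) a[fast]=14=a[slow] dup → fast++

length 5; prefix = [3, 5, 7, 11, 14]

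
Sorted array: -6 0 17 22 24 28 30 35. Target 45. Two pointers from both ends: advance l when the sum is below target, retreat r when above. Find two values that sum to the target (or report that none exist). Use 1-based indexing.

[1,8] -6+35=29 <45 → l++
[2,8] 0+35=35 <45 → l++
[3,8] 17+35=52 >45 → r--
[3,7] 17+30=47 >45 → r--
[3,6] 17+28=45 → found

(17, 28)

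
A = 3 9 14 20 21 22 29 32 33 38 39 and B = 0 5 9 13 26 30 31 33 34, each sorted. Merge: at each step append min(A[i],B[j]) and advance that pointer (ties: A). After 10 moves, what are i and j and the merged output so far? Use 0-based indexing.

i=0 j=0: A[i]=3>B[j]=0 take 0, j++
i=0 j=1: A[i]=3<=B[j]=5 take 3, i++
i=1 j=1: A[i]=9>B[j]=5 take 5, j++
i=1 j=2: A[i]=9<=B[j]=9 take 9, i++
i=2 j=2: A[i]=14>B[j]=9 take 9, j++
i=2 j=3: A[i]=14>B[j]=13 take 13, j++
i=2 j=4: A[i]=14<=B[j]=26 take 14, i++
i=3 j=4: A[i]=20<=B[j]=26 take 20, i++
i=4 j=4: A[i]=21<=B[j]=26 take 21, i++
i=5 j=4: A[i]=22<=B[j]=26 take 22, i++

i=6, j=4, merged so far=[0, 3, 5, 9, 9, 13, 14, 20, 21, 22]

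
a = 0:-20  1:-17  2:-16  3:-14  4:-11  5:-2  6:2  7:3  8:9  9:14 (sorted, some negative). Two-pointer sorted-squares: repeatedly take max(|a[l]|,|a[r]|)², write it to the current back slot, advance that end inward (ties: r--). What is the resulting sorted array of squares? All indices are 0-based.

[4, 4, 9, 81, 121, 196, 196, 256, 289, 400]

l=0 r=9: |-20|>|14| out[9]=400, l++
l=1 r=9: |-17|>|14| out[8]=289, l++
l=2 r=9: |-16|>|14| out[7]=256, l++
l=3 r=9: |-14|<=|14| out[6]=196, r--
l=3 r=8: |-14|>|9| out[5]=196, l++
l=4 r=8: |-11|>|9| out[4]=121, l++
l=5 r=8: |-2|<=|9| out[3]=81, r--
l=5 r=7: |-2|<=|3| out[2]=9, r--
l=5 r=6: |-2|<=|2| out[1]=4, r--
l=5 r=5: |-2|<=|-2| out[0]=4, r--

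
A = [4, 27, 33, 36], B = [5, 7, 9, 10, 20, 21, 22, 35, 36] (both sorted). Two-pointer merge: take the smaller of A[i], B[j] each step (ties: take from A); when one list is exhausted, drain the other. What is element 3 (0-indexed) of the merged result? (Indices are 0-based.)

i=0 j=0: A[i]=4<=B[j]=5 take 4, i++
i=1 j=0: A[i]=27>B[j]=5 take 5, j++
i=1 j=1: A[i]=27>B[j]=7 take 7, j++
i=1 j=2: A[i]=27>B[j]=9 take 9, j++
i=1 j=3: A[i]=27>B[j]=10 take 10, j++
i=1 j=4: A[i]=27>B[j]=20 take 20, j++
i=1 j=5: A[i]=27>B[j]=21 take 21, j++
i=1 j=6: A[i]=27>B[j]=22 take 22, j++
i=1 j=7: A[i]=27<=B[j]=35 take 27, i++
i=2 j=7: A[i]=33<=B[j]=35 take 33, i++
i=3 j=7: A[i]=36>B[j]=35 take 35, j++
i=3 j=8: A[i]=36<=B[j]=36 take 36, i++
i=4 j=8: A done, take B[j]=36, j++

merged[3] = 9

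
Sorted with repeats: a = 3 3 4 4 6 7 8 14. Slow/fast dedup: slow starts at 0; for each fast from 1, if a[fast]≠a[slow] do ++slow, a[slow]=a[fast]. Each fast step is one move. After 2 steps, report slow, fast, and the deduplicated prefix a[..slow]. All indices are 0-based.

slow=1, fast=3, prefix=[3, 4]

(s=0,f=1) a[fast]=3=a[slow] dup → fast++
(s=0,f=2) a[fast]=4≠a[slow]=3 write a[1]=4 → slow++,fast++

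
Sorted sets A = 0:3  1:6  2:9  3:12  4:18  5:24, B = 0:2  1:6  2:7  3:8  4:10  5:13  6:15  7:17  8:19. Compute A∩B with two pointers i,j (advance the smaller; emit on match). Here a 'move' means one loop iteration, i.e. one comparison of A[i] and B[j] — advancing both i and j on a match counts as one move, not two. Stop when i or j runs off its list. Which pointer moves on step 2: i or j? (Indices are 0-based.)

i

i=0 j=0: 3>2, j++
i=0 j=1: 3<6, i++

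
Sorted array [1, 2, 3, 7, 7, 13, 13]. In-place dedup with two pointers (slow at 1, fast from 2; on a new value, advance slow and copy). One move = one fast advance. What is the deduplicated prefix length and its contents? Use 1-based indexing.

slow=1 fast=2: a[fast]=2≠a[slow]=1 write a[2]=2, slow++,fast++
slow=2 fast=3: a[fast]=3≠a[slow]=2 write a[3]=3, slow++,fast++
slow=3 fast=4: a[fast]=7≠a[slow]=3 write a[4]=7, slow++,fast++
slow=4 fast=5: a[fast]=7=a[slow] dup, fast++
slow=4 fast=6: a[fast]=13≠a[slow]=7 write a[5]=13, slow++,fast++
slow=5 fast=7: a[fast]=13=a[slow] dup, fast++

length 5; prefix = [1, 2, 3, 7, 13]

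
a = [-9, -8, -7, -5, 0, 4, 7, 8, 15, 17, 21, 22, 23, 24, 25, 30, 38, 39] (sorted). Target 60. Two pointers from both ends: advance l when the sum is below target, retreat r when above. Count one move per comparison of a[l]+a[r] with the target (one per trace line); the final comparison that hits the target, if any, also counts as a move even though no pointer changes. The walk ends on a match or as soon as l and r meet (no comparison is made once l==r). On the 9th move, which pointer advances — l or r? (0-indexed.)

l=0 r=17: -9+39=30 <60, l++
l=1 r=17: -8+39=31 <60, l++
l=2 r=17: -7+39=32 <60, l++
l=3 r=17: -5+39=34 <60, l++
l=4 r=17: 0+39=39 <60, l++
l=5 r=17: 4+39=43 <60, l++
l=6 r=17: 7+39=46 <60, l++
l=7 r=17: 8+39=47 <60, l++
l=8 r=17: 15+39=54 <60, l++

l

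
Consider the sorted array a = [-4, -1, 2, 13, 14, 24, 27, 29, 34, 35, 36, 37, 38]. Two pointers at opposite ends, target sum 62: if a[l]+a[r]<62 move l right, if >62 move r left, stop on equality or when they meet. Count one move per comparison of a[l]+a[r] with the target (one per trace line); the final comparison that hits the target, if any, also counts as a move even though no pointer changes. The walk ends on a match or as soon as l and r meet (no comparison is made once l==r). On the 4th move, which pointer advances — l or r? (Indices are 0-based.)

l=0 r=12: -4+38=34 <62, l++
l=1 r=12: -1+38=37 <62, l++
l=2 r=12: 2+38=40 <62, l++
l=3 r=12: 13+38=51 <62, l++

l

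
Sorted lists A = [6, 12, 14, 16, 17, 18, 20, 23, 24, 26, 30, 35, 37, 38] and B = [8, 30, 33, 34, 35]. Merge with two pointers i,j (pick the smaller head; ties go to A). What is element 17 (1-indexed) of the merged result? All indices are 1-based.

i=1 j=1: A[i]=6<=B[j]=8 take 6, i++
i=2 j=1: A[i]=12>B[j]=8 take 8, j++
i=2 j=2: A[i]=12<=B[j]=30 take 12, i++
i=3 j=2: A[i]=14<=B[j]=30 take 14, i++
i=4 j=2: A[i]=16<=B[j]=30 take 16, i++
i=5 j=2: A[i]=17<=B[j]=30 take 17, i++
i=6 j=2: A[i]=18<=B[j]=30 take 18, i++
i=7 j=2: A[i]=20<=B[j]=30 take 20, i++
i=8 j=2: A[i]=23<=B[j]=30 take 23, i++
i=9 j=2: A[i]=24<=B[j]=30 take 24, i++
i=10 j=2: A[i]=26<=B[j]=30 take 26, i++
i=11 j=2: A[i]=30<=B[j]=30 take 30, i++
i=12 j=2: A[i]=35>B[j]=30 take 30, j++
i=12 j=3: A[i]=35>B[j]=33 take 33, j++
i=12 j=4: A[i]=35>B[j]=34 take 34, j++
i=12 j=5: A[i]=35<=B[j]=35 take 35, i++
i=13 j=5: A[i]=37>B[j]=35 take 35, j++
i=13 j=6: B done, take A[i]=37, i++
i=14 j=6: B done, take A[i]=38, i++

merged[17] = 35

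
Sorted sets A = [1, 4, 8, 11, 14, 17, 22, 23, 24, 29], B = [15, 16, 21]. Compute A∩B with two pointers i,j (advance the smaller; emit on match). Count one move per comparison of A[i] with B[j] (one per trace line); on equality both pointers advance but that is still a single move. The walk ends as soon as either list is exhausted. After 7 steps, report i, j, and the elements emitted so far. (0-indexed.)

i=5, j=2, emitted=[]

[i=0,j=0] 1<15 → i++
[i=1,j=0] 4<15 → i++
[i=2,j=0] 8<15 → i++
[i=3,j=0] 11<15 → i++
[i=4,j=0] 14<15 → i++
[i=5,j=0] 17>15 → j++
[i=5,j=1] 17>16 → j++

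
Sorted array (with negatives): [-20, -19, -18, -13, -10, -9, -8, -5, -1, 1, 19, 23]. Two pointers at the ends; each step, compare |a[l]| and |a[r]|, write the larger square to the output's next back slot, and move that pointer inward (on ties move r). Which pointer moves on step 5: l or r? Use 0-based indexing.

l=0 r=11: |-20|<=|23| out[11]=529, r--
l=0 r=10: |-20|>|19| out[10]=400, l++
l=1 r=10: |-19|<=|19| out[9]=361, r--
l=1 r=9: |-19|>|1| out[8]=361, l++
l=2 r=9: |-18|>|1| out[7]=324, l++

l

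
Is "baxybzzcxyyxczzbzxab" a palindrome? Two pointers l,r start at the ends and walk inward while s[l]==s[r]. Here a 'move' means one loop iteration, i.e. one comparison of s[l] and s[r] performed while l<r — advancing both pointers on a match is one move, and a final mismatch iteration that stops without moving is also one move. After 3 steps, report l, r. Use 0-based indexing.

l=0 r=19: 'b'=='b', l++,r--
l=1 r=18: 'a'=='a', l++,r--
l=2 r=17: 'x'=='x', l++,r--

l=3, r=16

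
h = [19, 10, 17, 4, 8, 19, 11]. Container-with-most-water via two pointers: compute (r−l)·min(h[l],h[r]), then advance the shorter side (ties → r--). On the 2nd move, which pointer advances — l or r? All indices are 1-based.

r

[1,7] min(19,11)*6=66 best=66 * → r--
[1,6] min(19,19)*5=95 best=95 * → r--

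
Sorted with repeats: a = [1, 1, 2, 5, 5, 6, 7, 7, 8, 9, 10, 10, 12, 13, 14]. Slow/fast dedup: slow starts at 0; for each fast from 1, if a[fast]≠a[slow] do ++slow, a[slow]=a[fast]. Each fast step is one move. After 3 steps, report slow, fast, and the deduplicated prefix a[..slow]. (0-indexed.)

slow=0 fast=1: a[fast]=1=a[slow] dup, fast++
slow=0 fast=2: a[fast]=2≠a[slow]=1 write a[1]=2, slow++,fast++
slow=1 fast=3: a[fast]=5≠a[slow]=2 write a[2]=5, slow++,fast++

slow=2, fast=4, prefix=[1, 2, 5]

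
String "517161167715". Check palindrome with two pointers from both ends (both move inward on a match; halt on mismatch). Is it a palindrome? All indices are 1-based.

l=1 r=12: '5'=='5', l++,r--
l=2 r=11: '1'=='1', l++,r--
l=3 r=10: '7'=='7', l++,r--
l=4 r=9: '1'!='7', stop

not a palindrome (mismatch at 4,9)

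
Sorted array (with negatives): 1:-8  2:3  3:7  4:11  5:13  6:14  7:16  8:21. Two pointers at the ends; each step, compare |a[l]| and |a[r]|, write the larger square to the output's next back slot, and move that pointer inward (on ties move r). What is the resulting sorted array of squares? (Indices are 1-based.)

[1,8] |-8|<=|21| out[8]=441 → r--
[1,7] |-8|<=|16| out[7]=256 → r--
[1,6] |-8|<=|14| out[6]=196 → r--
[1,5] |-8|<=|13| out[5]=169 → r--
[1,4] |-8|<=|11| out[4]=121 → r--
[1,3] |-8|>|7| out[3]=64 → l++
[2,3] |3|<=|7| out[2]=49 → r--
[2,2] |3|<=|3| out[1]=9 → r--

[9, 49, 64, 121, 169, 196, 256, 441]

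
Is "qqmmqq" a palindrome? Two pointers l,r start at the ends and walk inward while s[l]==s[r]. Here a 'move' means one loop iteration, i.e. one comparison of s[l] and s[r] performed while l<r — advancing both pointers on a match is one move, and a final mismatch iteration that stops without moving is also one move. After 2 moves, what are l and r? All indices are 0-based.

l=2, r=3

l=0 r=5: 'q'=='q', l++,r--
l=1 r=4: 'q'=='q', l++,r--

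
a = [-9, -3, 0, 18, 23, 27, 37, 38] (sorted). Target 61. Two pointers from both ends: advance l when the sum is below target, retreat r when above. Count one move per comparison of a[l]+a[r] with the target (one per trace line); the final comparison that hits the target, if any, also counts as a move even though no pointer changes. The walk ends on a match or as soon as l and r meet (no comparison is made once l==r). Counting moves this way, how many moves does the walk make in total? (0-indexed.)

[0,7] -9+38=29 <61 → l++
[1,7] -3+38=35 <61 → l++
[2,7] 0+38=38 <61 → l++
[3,7] 18+38=56 <61 → l++
[4,7] 23+38=61 → found

5 moves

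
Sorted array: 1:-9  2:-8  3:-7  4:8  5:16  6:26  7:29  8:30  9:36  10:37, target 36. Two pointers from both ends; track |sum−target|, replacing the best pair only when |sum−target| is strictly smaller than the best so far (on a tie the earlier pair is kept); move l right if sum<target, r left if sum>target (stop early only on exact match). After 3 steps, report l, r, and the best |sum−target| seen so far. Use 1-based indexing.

l=4, r=10, best |Δ|=6

[1,10] -9+37=28 d=8 * → l++
[2,10] -8+37=29 d=7 * → l++
[3,10] -7+37=30 d=6 * → l++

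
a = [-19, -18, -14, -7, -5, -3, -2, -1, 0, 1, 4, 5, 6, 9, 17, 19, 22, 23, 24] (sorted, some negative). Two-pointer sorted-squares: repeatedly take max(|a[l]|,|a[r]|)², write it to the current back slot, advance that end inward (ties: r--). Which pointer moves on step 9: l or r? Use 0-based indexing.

r

[0,18] |-19|<=|24| out[18]=576 → r--
[0,17] |-19|<=|23| out[17]=529 → r--
[0,16] |-19|<=|22| out[16]=484 → r--
[0,15] |-19|<=|19| out[15]=361 → r--
[0,14] |-19|>|17| out[14]=361 → l++
[1,14] |-18|>|17| out[13]=324 → l++
[2,14] |-14|<=|17| out[12]=289 → r--
[2,13] |-14|>|9| out[11]=196 → l++
[3,13] |-7|<=|9| out[10]=81 → r--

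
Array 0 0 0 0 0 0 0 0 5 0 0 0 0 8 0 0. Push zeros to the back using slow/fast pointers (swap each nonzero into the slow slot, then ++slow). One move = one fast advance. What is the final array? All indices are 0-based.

[5, 8, 0, 0, 0, 0, 0, 0, 0, 0, 0, 0, 0, 0, 0, 0]

(s=0,f=0) a[fast]=0 → fast++
(s=0,f=1) a[fast]=0 → fast++
(s=0,f=2) a[fast]=0 → fast++
(s=0,f=3) a[fast]=0 → fast++
(s=0,f=4) a[fast]=0 → fast++
(s=0,f=5) a[fast]=0 → fast++
(s=0,f=6) a[fast]=0 → fast++
(s=0,f=7) a[fast]=0 → fast++
(s=0,f=8) a[fast]=5≠0 swap→a[0]=5 → slow++,fast++
(s=1,f=9) a[fast]=0 → fast++
(s=1,f=10) a[fast]=0 → fast++
(s=1,f=11) a[fast]=0 → fast++
(s=1,f=12) a[fast]=0 → fast++
(s=1,f=13) a[fast]=8≠0 swap→a[1]=8 → slow++,fast++
(s=2,f=14) a[fast]=0 → fast++
(s=2,f=15) a[fast]=0 → fast++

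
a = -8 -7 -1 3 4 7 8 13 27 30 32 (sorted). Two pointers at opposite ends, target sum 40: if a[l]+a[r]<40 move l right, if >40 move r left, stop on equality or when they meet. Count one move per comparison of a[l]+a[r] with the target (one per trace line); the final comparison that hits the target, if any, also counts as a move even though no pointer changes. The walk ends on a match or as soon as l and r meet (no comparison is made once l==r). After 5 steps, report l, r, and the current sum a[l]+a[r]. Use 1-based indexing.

l=6, r=11, sum=39

[1,11] -8+32=24 <40 → l++
[2,11] -7+32=25 <40 → l++
[3,11] -1+32=31 <40 → l++
[4,11] 3+32=35 <40 → l++
[5,11] 4+32=36 <40 → l++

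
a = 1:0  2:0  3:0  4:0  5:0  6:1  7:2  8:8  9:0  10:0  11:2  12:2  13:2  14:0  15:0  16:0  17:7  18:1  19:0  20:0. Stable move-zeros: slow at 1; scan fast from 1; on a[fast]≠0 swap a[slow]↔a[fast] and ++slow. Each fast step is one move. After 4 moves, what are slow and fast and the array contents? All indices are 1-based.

slow=1 fast=1: a[fast]=0, fast++
slow=1 fast=2: a[fast]=0, fast++
slow=1 fast=3: a[fast]=0, fast++
slow=1 fast=4: a[fast]=0, fast++

slow=1, fast=5, a=[0, 0, 0, 0, 0, 1, 2, 8, 0, 0, 2, 2, 2, 0, 0, 0, 7, 1, 0, 0]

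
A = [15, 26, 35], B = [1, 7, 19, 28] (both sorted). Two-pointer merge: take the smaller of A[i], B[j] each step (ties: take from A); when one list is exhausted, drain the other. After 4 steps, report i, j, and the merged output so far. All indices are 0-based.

i=1, j=3, merged so far=[1, 7, 15, 19]

i=0 j=0: A[i]=15>B[j]=1 take 1, j++
i=0 j=1: A[i]=15>B[j]=7 take 7, j++
i=0 j=2: A[i]=15<=B[j]=19 take 15, i++
i=1 j=2: A[i]=26>B[j]=19 take 19, j++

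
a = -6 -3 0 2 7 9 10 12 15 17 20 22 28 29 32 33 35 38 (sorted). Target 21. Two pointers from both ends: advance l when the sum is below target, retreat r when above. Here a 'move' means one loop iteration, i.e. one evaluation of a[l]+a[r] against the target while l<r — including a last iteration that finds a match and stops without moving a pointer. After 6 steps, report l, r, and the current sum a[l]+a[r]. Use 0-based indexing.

l=0, r=11, sum=16

[0,17] -6+38=32 >21 → r--
[0,16] -6+35=29 >21 → r--
[0,15] -6+33=27 >21 → r--
[0,14] -6+32=26 >21 → r--
[0,13] -6+29=23 >21 → r--
[0,12] -6+28=22 >21 → r--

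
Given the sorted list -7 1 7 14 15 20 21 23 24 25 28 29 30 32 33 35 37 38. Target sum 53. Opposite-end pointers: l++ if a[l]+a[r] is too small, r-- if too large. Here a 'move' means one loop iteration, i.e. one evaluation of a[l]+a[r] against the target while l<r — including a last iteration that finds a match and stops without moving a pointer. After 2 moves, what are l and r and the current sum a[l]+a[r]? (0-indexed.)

[0,17] -7+38=31 <53 → l++
[1,17] 1+38=39 <53 → l++

l=2, r=17, sum=45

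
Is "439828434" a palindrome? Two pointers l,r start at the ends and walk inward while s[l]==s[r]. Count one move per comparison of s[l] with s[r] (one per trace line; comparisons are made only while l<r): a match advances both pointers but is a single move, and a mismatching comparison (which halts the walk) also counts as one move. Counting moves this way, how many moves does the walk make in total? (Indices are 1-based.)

l=1 r=9: '4'=='4', l++,r--
l=2 r=8: '3'=='3', l++,r--
l=3 r=7: '9'!='4', stop

3 moves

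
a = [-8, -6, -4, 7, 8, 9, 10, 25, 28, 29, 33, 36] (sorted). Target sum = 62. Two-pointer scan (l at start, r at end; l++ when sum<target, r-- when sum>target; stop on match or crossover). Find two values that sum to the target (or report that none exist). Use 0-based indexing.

(29, 33)

l=0 r=11: -8+36=28 <62, l++
l=1 r=11: -6+36=30 <62, l++
l=2 r=11: -4+36=32 <62, l++
l=3 r=11: 7+36=43 <62, l++
l=4 r=11: 8+36=44 <62, l++
l=5 r=11: 9+36=45 <62, l++
l=6 r=11: 10+36=46 <62, l++
l=7 r=11: 25+36=61 <62, l++
l=8 r=11: 28+36=64 >62, r--
l=8 r=10: 28+33=61 <62, l++
l=9 r=10: 29+33=62, found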